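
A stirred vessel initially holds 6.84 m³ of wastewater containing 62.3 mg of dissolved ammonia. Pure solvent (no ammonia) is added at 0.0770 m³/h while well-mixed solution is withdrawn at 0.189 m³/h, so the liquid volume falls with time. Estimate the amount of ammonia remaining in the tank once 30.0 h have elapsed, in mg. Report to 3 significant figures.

19.9 mg

Let m(t) be the amount of ammonia. Volume: V(t) = V₀ + (Q_in − Q_out) t = 6.84 − 0.11200 t; V(30.0) = 3.4800 m³.
No ammonia enters, so dm/dt = −Q_out · (m/V).
Separate: dm/m = −Q_out dt/V(t) ⇒ ln(m/m₀) = −(Q_out/(Q_in−Q_out)) ln(V/V₀).
m = m₀ (V₀/V)^(Q_out/(Q_in−Q_out)) = 62.3 × (6.84/3.4800)^(-1.6875) = 19.918 mg.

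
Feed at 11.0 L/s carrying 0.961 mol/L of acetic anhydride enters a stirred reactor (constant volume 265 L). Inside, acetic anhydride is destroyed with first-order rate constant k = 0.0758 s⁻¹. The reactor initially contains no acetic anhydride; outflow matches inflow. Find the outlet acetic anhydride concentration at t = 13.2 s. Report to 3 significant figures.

Accumulation = in − out − consumed: V dC/dt = Q C_in − Q C − k V C.
This is linear with rate a = Q/V + k = 0.11731 s⁻¹.
C_ss = Q C_in/(Q + kV) = 0.34005 mol/L; C(t) = C_ss + (C₀ − C_ss) e^(−a t).
C(13.2) = 0.34005 + (-0.34005)·e^(−0.11731·13.2) = 0.34005 + (-0.34005)·0.21257 = 0.26776 mol/L.

0.268 mol/L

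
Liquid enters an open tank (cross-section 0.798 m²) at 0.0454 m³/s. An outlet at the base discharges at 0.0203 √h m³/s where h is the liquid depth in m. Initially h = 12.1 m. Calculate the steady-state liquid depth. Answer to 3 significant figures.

5.00 m

A dh/dt = Q_in − 0.0203 √h. Steady state requires inflow = outflow:
Q_in = 0.0203 √h_ss ⇒ √h_ss = 0.0454/0.0203 = 2.2365.
h_ss = 2.2365² = 5.0017 m. (Since h₀ = 12.1 m > h_ss, the level will fall toward this value.)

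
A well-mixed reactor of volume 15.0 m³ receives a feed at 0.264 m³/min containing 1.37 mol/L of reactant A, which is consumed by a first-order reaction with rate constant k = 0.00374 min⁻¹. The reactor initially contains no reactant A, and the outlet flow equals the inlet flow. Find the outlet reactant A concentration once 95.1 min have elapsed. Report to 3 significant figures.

0.981 mol/L

Species balance: V dC/dt = Q C_in − Q C − k V C.
dC/dt = (Q/V) C_in − (Q/V + k) C; effective rate a = Q/V + k = 0.017600 + 0.00374 = 0.021340 min⁻¹.
C_ss = Q C_in/(Q + kV) = 1.1299 mol/L; C(t) = C_ss + (C₀ − C_ss) e^(−a t).
C(95.1) = 1.1299 + (-1.1299)·e^(−0.021340·95.1) = 1.1299 + (-1.1299)·0.13141 = 0.98142 mol/L.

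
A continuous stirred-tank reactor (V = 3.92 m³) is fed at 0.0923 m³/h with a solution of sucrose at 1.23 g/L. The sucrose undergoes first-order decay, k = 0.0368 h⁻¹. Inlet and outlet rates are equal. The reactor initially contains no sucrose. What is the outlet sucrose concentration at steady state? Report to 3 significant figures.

Species balance: V dC/dt = Q C_in − Q C − k V C.
Steady state (dC/dt = 0): C_ss = Q C_in/(Q + kV) = C_in/(1 + kV/Q).
C_ss = 0.0923·1.23/(0.0923 + 0.0368·3.92) = 0.11353/0.23656 = 0.47992 g/L.

0.480 g/L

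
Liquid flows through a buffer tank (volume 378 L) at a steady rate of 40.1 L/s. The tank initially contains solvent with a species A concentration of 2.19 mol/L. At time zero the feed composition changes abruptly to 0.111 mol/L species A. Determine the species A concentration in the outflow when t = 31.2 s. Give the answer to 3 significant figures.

0.187 mol/L

Mass balance on the solute (V constant): V dC/dt = Q(C_in − C).
Time constant τ = V/Q = 378/40.1 = 9.4264 s.
Integrating: C(t) = C_in + (C₀ − C_in) e^(−t/τ).
C(31.2) = 0.111 + (2.19 − 0.111)·e^(−31.2/9.4264) = 0.111 + (2.0790)·0.036522 = 0.18693 mol/L.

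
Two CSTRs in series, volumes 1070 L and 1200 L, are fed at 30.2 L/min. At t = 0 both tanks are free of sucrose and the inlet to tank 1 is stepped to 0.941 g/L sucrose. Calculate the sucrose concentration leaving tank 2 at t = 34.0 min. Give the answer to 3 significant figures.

Time constants: τᵢ = Vᵢ/Q for each well-mixed tank.
τ₁ = 1070/30.2 = 35.430 min; τ₂ = 1200/30.2 = 39.735 min.
Tank 1: C₁ = C_in(1 − e^(−t/τ₁)). Tank 2 (τ₁ ≠ τ₂): C₂ = C_in[1 − (τ₁ e^(−t/τ₁) − τ₂ e^(−t/τ₂))/(τ₁ − τ₂)].
At t = 34.0: e^(−t/τ₁) = 0.38304, e^(−t/τ₂) = 0.42500.
C₂ = 0.941·[1 − (35.430·0.38304 − 39.735·0.42500)/(-4.3046)] = 0.941·0.22961 = 0.21606 g/L.

0.216 g/L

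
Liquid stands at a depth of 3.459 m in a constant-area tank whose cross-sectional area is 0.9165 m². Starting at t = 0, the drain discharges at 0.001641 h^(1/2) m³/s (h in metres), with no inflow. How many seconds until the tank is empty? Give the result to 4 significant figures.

With no inflow, A dh/dt = −0.001641 √h.
Separate and integrate: 2(√h − √h₀) = −(0.001641/A) t.
Set h = 0: 2√h₀ = (0.001641/A) t_empty ⇒ t_empty = 2A√h₀/0.001641.
t_empty = 2·0.9165·√3.459/0.001641 = 1.83300·1.85984/0.001641 = 2077.44 s.

2077 s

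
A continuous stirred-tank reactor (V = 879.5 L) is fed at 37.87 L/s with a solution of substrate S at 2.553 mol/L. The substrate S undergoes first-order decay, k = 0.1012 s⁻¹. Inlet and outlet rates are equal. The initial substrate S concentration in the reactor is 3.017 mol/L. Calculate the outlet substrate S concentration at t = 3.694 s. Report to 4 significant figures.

2.085 mol/L

V dC/dt = Q(C_in − C) − k V C.
This is linear with rate a = Q/V + k = 0.144259 s⁻¹.
C_ss = Q C_in/(Q + kV) = 0.762024 mol/L; C(t) = C_ss + (C₀ − C_ss) e^(−a t).
C(3.694) = 0.762024 + (2.25498)·e^(−0.144259·3.694) = 0.762024 + (2.25498)·0.586906 = 2.08548 mol/L.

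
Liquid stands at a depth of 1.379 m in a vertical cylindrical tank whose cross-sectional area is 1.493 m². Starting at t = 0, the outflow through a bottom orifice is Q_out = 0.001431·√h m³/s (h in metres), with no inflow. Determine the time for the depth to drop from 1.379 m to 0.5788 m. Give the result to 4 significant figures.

862.9 s

With no inflow, A dh/dt = −0.001431 √h.
Separate and integrate: 2(√h − √h₀) = −(0.001431/A) t.
t = 2A(√h₀ − √h)/0.001431 = 2·1.493·(√1.379 − √0.5788)/0.001431
  = 2.98600 × (1.17431 − 0.760789) / 0.001431 = 862.871 s.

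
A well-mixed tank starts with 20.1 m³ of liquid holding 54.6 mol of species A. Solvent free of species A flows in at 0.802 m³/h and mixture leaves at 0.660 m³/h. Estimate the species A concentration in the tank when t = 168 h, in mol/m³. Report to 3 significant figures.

Let m(t) be the amount of species A. Volume: V(t) = V₀ + (Q_in − Q_out) t = 20.1 + 0.14200 t; V(168) = 43.956 m³.
Solute balance: dm/dt = 0 − Q_out C = −Q_out m/V(t).
dm/m = −Q_out dt/(V₀ + 0.14200 t); integrating gives ln(m/m₀) = −(Q_out/(Q_in−Q_out)) ln(V/V₀).
m = m₀ (V₀/V)^(Q_out/(Q_in−Q_out)) = 54.6 × (20.1/43.956)^(4.6479) = 1.4379 mol.
C = m/V = 1.4379/43.956 = 0.032713 mol/m³.

0.0327 mol/m³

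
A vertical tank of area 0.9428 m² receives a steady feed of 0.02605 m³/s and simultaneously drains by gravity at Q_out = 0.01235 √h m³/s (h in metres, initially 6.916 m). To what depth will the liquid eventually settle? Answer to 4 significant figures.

A dh/dt = Q_in − 0.01235 √h. Steady state requires inflow = outflow:
Q_in = 0.01235 √h_ss ⇒ √h_ss = 0.02605/0.01235 = 2.10931.
h_ss = 2.10931² = 4.44920 m. (Since h₀ = 6.916 m > h_ss, the level will fall toward this value.)

4.449 m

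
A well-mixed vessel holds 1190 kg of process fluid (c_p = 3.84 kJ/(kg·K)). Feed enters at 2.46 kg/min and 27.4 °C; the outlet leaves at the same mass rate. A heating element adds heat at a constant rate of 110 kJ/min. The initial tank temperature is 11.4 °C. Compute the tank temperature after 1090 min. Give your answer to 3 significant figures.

36.1 °C

M c_p dT/dt = ṁ c_p (T_in − T) + Q̇.
τ = M/ṁ = 483.74 min; T_ss = T_in + Q̇/(ṁ c_p) = 27.4 + 110/(2.46·3.84) = 39.045 °C.
T approaches T_ss exponentially: T(t) = T_ss + (T₀ − T_ss) e^(−t/τ).
T(1090) = 39.045 + (-27.645)·e^(−1090/483.74) = 39.045 + (-27.645)·0.10505 = 36.140 °C.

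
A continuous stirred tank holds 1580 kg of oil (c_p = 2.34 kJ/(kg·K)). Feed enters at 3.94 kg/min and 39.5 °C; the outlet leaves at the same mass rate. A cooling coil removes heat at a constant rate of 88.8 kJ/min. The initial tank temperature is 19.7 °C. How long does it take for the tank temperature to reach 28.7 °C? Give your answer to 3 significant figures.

868 min

M c_p dT/dt = ṁ c_p (T_in − T) − Q̇.
τ = M/ṁ = 401.02 min; T_ss = T_in − Q̇/(ṁ c_p) = 29.868 °C.
T(t) = T_ss + (T₀ − T_ss) e^(−t/τ). Set T = 28.7:
e^(−t/τ) = (28.7 − 29.868)/(19.7 − 29.868) = 0.11490
t = −401.02 · ln(0.11490) = 867.67 min.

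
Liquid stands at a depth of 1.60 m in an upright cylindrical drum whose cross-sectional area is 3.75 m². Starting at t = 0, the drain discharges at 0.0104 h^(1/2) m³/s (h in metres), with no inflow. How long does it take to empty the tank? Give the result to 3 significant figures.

Accumulation of liquid (constant cross-section A): A dh/dt = −0.0104 √h.
This is separable: 2 d(√h)/dt = −0.0104/A, so √h = √h₀ − (0.0104/(2A)) t.
Tank is empty when √h = 0: t_empty = 2A√h₀/0.0104.
t_empty = 2·3.75·√1.60/0.0104 = 7.5000·1.2649/0.0104 = 912.20 s.

912 s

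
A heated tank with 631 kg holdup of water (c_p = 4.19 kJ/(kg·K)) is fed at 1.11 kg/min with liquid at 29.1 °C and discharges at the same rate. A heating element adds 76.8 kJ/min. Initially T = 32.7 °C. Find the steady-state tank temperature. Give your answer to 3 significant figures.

45.6 °C

Energy balance: M c_p dT/dt = ṁ c_p (T_in − T) + 76.8.
At steady state dT/dt = 0 ⇒ T_ss = T_in + Q̇/(ṁ c_p) = 29.1 + 76.8/(1.11·4.19) = 45.613 °C.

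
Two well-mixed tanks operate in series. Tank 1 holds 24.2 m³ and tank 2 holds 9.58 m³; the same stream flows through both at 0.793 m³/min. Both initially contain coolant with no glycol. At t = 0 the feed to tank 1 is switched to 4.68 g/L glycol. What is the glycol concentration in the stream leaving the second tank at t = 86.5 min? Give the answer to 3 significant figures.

4.23 g/L

Time constants: τᵢ = Vᵢ/Q for each well-mixed tank.
τ₁ = 24.2/0.793 = 30.517 min; τ₂ = 9.58/0.793 = 12.081 min.
Tank 1: C₁ = C_in(1 − e^(−t/τ₁)). Tank 2 (τ₁ ≠ τ₂): C₂ = C_in[1 − (τ₁ e^(−t/τ₁) − τ₂ e^(−t/τ₂))/(τ₁ − τ₂)].
At t = 86.5: e^(−t/τ₁) = 0.058749, e^(−t/τ₂) = 0.00077692.
C₂ = 4.68·[1 − (30.517·0.058749 − 12.081·0.00077692)/(18.436)] = 4.68·0.90326 = 4.2273 g/L.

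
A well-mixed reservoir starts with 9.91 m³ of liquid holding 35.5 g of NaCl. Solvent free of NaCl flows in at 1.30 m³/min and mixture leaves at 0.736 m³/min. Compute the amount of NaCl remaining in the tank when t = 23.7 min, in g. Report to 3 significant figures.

Total volume: dV/dt = Q_in − Q_out = 0.56400 m³/min, so V(t) = 9.91 + 0.56400 t and V(23.7) = 23.277 m³.
Species balance (pure solvent in): dm/dt = −Q_out · m/V(t).
dm/m = −Q_out dt/(V₀ + 0.56400 t); integrating gives ln(m/m₀) = −(Q_out/(Q_in−Q_out)) ln(V/V₀).
m = m₀ (V₀/V)^(Q_out/(Q_in−Q_out)) = 35.5 × (9.91/23.277)^(1.3050) = 11.649 g.

11.6 g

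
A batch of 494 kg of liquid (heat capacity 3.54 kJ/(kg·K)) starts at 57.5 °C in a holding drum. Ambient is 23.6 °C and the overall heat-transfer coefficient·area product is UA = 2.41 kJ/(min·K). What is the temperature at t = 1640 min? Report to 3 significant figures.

M c_p dT/dt = −UA(T − T_amb).
dT/dt = (T_ss − T)/τ with T_ss = T_amb = 23.600 °C, τ = M c_p/UA = 494·3.54/2.41 = 725.63 min.
Solution: T(t) = T_ss + (T₀ − T_ss) e^(−t/τ).
T(1640) = 23.600 + (33.900)·0.10434 = 27.137 °C.

27.1 °C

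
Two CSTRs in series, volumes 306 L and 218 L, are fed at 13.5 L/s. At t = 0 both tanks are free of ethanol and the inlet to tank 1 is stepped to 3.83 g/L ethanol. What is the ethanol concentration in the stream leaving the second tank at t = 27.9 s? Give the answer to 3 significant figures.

Time constants: τᵢ = Vᵢ/Q for each well-mixed tank.
τ₁ = 306/13.5 = 22.667 s; τ₂ = 218/13.5 = 16.148 s.
Tank 1: C₁ = C_in(1 − e^(−t/τ₁)). Tank 2 (τ₁ ≠ τ₂): C₂ = C_in[1 − (τ₁ e^(−t/τ₁) − τ₂ e^(−t/τ₂))/(τ₁ − τ₂)].
At t = 27.9: e^(−t/τ₁) = 0.29203, e^(−t/τ₂) = 0.17768.
C₂ = 3.83·[1 − (22.667·0.29203 − 16.148·0.17768)/(6.5185)] = 3.83·0.42469 = 1.6265 g/L.

1.63 g/L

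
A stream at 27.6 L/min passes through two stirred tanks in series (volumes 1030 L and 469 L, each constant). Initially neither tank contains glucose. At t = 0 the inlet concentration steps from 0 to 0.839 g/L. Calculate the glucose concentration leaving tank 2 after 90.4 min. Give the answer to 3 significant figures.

Species balance on tank i: dCᵢ/dt = (Cᵢ₋₁ − Cᵢ)/τᵢ with τᵢ = Vᵢ/Q.
τ₁ = 1030/27.6 = 37.319 min; τ₂ = 469/27.6 = 16.993 min.
Tank 1: C₁ = C_in(1 − e^(−t/τ₁)). Tank 2 (τ₁ ≠ τ₂): C₂ = C_in[1 − (τ₁ e^(−t/τ₁) − τ₂ e^(−t/τ₂))/(τ₁ − τ₂)].
At t = 90.4: e^(−t/τ₁) = 0.088711, e^(−t/τ₂) = 0.0048932.
C₂ = 0.839·[1 − (37.319·0.088711 − 16.993·0.0048932)/(20.326)] = 0.839·0.84122 = 0.70578 g/L.

0.706 g/L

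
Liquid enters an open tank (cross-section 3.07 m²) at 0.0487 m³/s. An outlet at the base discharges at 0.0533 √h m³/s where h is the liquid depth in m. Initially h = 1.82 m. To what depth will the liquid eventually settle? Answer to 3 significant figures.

0.835 m

Level balance: A dh/dt = 0.0487 − 0.0533 √h. Setting dh/dt = 0:
Q_in = 0.0533 √h_ss ⇒ √h_ss = 0.0487/0.0533 = 0.91370.
h_ss = 0.91370² = 0.83484 m. (Since h₀ = 1.82 m > h_ss, the level will fall toward this value.)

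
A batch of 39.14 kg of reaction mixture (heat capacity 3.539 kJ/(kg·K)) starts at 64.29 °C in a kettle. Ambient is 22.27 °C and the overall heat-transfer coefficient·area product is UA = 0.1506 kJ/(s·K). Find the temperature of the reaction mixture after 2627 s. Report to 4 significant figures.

24.69 °C

Unsteady energy balance on the tank contents: M c_p dT/dt = −UA(T − T_amb).
dT/dt = (T_ss − T)/τ with T_ss = T_amb = 22.2700 °C, τ = M c_p/UA = 39.14·3.539/0.1506 = 919.764 s.
This is linear first-order; T(t) = T_ss + (T₀ − T_ss) e^(−t/τ).
T(2627) = 22.2700 + (42.0200)·0.0574887 = 24.6857 °C.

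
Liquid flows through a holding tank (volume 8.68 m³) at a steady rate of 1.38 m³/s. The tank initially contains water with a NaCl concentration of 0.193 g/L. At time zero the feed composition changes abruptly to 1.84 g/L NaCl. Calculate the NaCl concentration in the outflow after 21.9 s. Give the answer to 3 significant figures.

1.79 g/L

Mass balance on the solute (V constant): V dC/dt = Q(C_in − C).
Time constant τ = V/Q = 8.68/1.38 = 6.2899 s.
Integrating: C(t) = C_in + (C₀ − C_in) e^(−t/τ).
C(21.9) = 1.84 + (0.193 − 1.84)·e^(−21.9/6.2899) = 1.84 + (-1.6470)·0.030752 = 1.7894 g/L.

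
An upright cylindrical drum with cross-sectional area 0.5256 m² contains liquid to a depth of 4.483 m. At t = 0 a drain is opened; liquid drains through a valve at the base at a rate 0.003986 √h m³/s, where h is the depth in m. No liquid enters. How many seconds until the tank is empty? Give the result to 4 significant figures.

558.4 s

Volume balance on the tank: A dh/dt = −0.003986 √h.
∫ h^(−1/2) dh = −(0.003986/A) ∫ dt, giving 2√h = 2√h₀ − (0.003986/A) t.
Tank is empty when √h = 0: t_empty = 2A√h₀/0.003986.
t_empty = 2·0.5256·√4.483/0.003986 = 1.05120·2.11731/0.003986 = 558.383 s.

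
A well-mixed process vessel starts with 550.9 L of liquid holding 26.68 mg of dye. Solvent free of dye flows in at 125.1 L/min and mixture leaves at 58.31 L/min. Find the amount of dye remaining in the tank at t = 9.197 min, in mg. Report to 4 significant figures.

13.87 mg

Let m(t) be the amount of dye. Volume: V(t) = V₀ + (Q_in − Q_out) t = 550.9 + 66.7900 t; V(9.197) = 1165.17 L.
Species balance (pure solvent in): dm/dt = −Q_out · m/V(t).
Separate: dm/m = −Q_out dt/V(t) ⇒ ln(m/m₀) = −(Q_out/(Q_in−Q_out)) ln(V/V₀).
m = m₀ (V₀/V)^(Q_out/(Q_in−Q_out)) = 26.68 × (550.9/1165.17)^(0.873035) = 13.8731 mg.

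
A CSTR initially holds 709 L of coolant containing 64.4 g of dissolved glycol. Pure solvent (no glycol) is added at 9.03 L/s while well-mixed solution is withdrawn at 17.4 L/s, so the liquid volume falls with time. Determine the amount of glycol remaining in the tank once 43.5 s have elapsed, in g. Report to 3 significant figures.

Let m(t) be the amount of glycol. Volume: V(t) = V₀ + (Q_in − Q_out) t = 709 − 8.3700 t; V(43.5) = 344.91 L.
No glycol enters, so dm/dt = −Q_out · (m/V).
Separate: dm/m = −Q_out dt/V(t) ⇒ ln(m/m₀) = −(Q_out/(Q_in−Q_out)) ln(V/V₀).
m = m₀ (V₀/V)^(Q_out/(Q_in−Q_out)) = 64.4 × (709/344.91)^(-2.0789) = 14.398 g.

14.4 g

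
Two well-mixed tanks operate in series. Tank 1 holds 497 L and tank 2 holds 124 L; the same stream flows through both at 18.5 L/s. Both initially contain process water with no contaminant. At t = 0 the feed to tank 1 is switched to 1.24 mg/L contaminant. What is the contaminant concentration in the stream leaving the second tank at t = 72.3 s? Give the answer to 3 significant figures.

1.13 mg/L

Each tank obeys Vᵢ dCᵢ/dt = Q(Cᵢ₋₁ − Cᵢ), so τᵢ = Vᵢ/Q.
τ₁ = 497/18.5 = 26.865 s; τ₂ = 124/18.5 = 6.7027 s.
Solving the cascade with C₁(0)=C₂(0)=0 gives C₂(t) = C_in[1 − (τ₁ e^(−t/τ₁) − τ₂ e^(−t/τ₂))/(τ₁ − τ₂)].
At t = 72.3: e^(−t/τ₁) = 0.067796, e^(−t/τ₂) = 2.0673e-05.
C₂ = 1.24·[1 − (26.865·0.067796 − 6.7027·2.0673e-05)/(20.162)] = 1.24·0.90967 = 1.1280 mg/L.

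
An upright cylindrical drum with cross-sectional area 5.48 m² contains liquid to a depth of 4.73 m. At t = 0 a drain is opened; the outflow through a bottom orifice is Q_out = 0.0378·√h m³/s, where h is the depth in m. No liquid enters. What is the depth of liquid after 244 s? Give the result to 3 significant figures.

A dh/dt = −Q_out = −0.0378 √h.
∫ h^(−1/2) dh = −(0.0378/A) ∫ dt, giving 2√h = 2√h₀ − (0.0378/A) t.
√h = √4.73 − 0.0378·244/(2·5.48) = 2.1749 − 0.84153 = 1.3333.
h = 1.3333² = 1.7778 m.

1.78 m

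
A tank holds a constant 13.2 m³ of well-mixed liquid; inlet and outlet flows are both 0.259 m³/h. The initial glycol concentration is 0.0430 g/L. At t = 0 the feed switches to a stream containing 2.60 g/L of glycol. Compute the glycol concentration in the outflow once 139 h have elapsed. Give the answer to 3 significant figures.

2.43 g/L

Species balance on the tank: V dC/dt = Q(C_in − C).
Time constant τ = V/Q = 13.2/0.259 = 50.965 h.
Integrating: C(t) = C_in + (C₀ − C_in) e^(−t/τ).
C(139) = 2.60 + (0.0430 − 2.60)·e^(−139/50.965) = 2.60 + (-2.5570)·0.065392 = 2.4328 g/L.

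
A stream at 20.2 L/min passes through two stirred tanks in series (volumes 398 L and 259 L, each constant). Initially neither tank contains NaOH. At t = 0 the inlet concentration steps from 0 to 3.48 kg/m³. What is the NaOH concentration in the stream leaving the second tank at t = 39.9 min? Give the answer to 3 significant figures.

2.45 kg/m³

Species balance on tank i: dCᵢ/dt = (Cᵢ₋₁ − Cᵢ)/τᵢ with τᵢ = Vᵢ/Q.
τ₁ = 398/20.2 = 19.703 min; τ₂ = 259/20.2 = 12.822 min.
Tank 1: C₁ = C_in(1 − e^(−t/τ₁)). Tank 2 (τ₁ ≠ τ₂): C₂ = C_in[1 − (τ₁ e^(−t/τ₁) − τ₂ e^(−t/τ₂))/(τ₁ − τ₂)].
At t = 39.9: e^(−t/τ₁) = 0.13198, e^(−t/τ₂) = 0.044517.
C₂ = 3.48·[1 − (19.703·0.13198 − 12.822·0.044517)/(6.8812)] = 3.48·0.70504 = 2.4535 kg/m³.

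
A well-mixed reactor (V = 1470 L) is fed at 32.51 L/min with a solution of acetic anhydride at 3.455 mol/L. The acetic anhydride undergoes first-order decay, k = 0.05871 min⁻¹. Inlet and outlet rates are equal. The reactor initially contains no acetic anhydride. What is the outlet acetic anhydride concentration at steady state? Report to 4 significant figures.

V dC/dt = Q(C_in − C) − k V C.
At steady state: 0 = Q C_in − (Q + kV) C_ss, so C_ss = Q C_in/(Q + kV).
C_ss = 32.51·3.455/(32.51 + 0.05871·1470) = 112.322/118.814 = 0.945363 mol/L.

0.9454 mol/L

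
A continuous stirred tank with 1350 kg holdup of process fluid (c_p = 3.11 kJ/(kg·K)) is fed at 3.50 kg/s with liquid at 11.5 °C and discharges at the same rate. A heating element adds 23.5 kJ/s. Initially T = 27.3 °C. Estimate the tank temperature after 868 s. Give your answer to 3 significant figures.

M c_p dT/dt = ṁ c_p (T_in − T) + Q̇.
Rearrange: dT/dt = (T_ss − T)/τ with τ = M/ṁ = 385.71 s and T_ss = T_in + Q̇/(ṁ c_p) = 13.659 °C.
This is linear first-order; T(t) = T_ss + (T₀ − T_ss) e^(−t/τ).
T(868) = 13.659 + (13.641)·e^(−868/385.71) = 13.659 + (13.641)·0.10536 = 15.096 °C.

15.1 °C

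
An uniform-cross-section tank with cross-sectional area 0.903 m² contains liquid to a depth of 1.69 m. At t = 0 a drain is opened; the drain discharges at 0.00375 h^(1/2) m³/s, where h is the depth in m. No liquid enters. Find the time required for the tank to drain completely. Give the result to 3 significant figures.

626 s

Unsteady balance on liquid volume: A dh/dt = −0.00375 √h.
This is separable: 2 d(√h)/dt = −0.00375/A, so √h = √h₀ − (0.00375/(2A)) t.
Tank is empty when √h = 0: t_empty = 2A√h₀/0.00375.
t_empty = 2·0.903·√1.69/0.00375 = 1.8060·1.3000/0.00375 = 626.08 s.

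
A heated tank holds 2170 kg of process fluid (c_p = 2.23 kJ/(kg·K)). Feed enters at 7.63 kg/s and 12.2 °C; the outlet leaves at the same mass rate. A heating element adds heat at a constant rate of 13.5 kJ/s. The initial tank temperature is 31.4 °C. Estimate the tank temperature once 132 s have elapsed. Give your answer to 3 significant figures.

24.6 °C

M c_p dT/dt = ṁ c_p (T_in − T) + Q̇.
Rearrange: dT/dt = (T_ss − T)/τ with τ = M/ṁ = 284.40 s and T_ss = T_in + Q̇/(ṁ c_p) = 12.993 °C.
Integrating: T(t) = T_ss + (T₀ − T_ss) e^(−t/τ).
T(132) = 12.993 + (18.407)·e^(−132/284.40) = 12.993 + (18.407)·0.62868 = 24.565 °C.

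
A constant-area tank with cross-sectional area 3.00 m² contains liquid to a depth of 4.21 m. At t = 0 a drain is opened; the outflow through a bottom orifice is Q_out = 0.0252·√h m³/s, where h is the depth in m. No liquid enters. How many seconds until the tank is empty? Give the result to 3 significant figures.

A dh/dt = −Q_out = −0.0252 √h.
Separate and integrate: 2(√h − √h₀) = −(0.0252/A) t.
Tank is empty when √h = 0: t_empty = 2A√h₀/0.0252.
t_empty = 2·3.00·√4.21/0.0252 = 6.0000·2.0518/0.0252 = 488.53 s.

489 s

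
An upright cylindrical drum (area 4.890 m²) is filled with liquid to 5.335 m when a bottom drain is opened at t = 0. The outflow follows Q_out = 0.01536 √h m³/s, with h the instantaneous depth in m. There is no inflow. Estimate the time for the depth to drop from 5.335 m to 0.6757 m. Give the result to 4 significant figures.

947.3 s

Volume balance on the tank: A dh/dt = −0.01536 √h.
Separate and integrate: 2(√h − √h₀) = −(0.01536/A) t.
t = 2A(√h₀ − √h)/0.01536 = 2·4.890·(√5.335 − √0.6757)/0.01536
  = 9.78000 × (2.30976 − 0.822010) / 0.01536 = 947.280 s.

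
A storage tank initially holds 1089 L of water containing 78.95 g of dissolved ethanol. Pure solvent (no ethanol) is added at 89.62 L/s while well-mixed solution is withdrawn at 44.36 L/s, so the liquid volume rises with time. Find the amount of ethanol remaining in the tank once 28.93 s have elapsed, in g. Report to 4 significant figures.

36.42 g

Let m(t) be the amount of ethanol. Volume: V(t) = V₀ + (Q_in − Q_out) t = 1089 + 45.2600 t; V(28.93) = 2398.37 L.
Species balance (pure solvent in): dm/dt = −Q_out · m/V(t).
Separate: dm/m = −Q_out dt/V(t) ⇒ ln(m/m₀) = −(Q_out/(Q_in−Q_out)) ln(V/V₀).
m = m₀ (V₀/V)^(Q_out/(Q_in−Q_out)) = 78.95 × (1089/2398.37)^(0.980115) = 36.4151 g.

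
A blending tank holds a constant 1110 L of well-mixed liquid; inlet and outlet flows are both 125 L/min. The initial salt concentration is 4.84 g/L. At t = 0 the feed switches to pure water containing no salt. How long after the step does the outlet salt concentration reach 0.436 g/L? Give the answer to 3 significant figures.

Species balance on the tank: V dC/dt = Q(C_in − C), so τ = V/Q = 8.8800 min.
C(t) = C_in + (C₀ − C_in) e^(−t/τ). Set C = 0.436 and solve for t:
e^(−t/τ) = (C − C_in)/(C₀ − C_in) = (0.436 − 0)/(4.84 − 0) = 0.090083
t = −τ ln(…) = 8.8800 × 2.4070 = 21.374 min.

21.4 min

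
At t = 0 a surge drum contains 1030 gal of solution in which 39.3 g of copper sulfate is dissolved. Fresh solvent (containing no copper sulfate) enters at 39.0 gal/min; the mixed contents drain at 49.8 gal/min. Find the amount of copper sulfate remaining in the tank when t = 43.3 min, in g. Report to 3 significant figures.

Let m(t) be the amount of copper sulfate. Volume: V(t) = V₀ + (Q_in − Q_out) t = 1030 − 10.800 t; V(43.3) = 562.36 gal.
Solute balance: dm/dt = 0 − Q_out C = −Q_out m/V(t).
Separate: dm/m = −Q_out dt/V(t) ⇒ ln(m/m₀) = −(Q_out/(Q_in−Q_out)) ln(V/V₀).
m = m₀ (V₀/V)^(Q_out/(Q_in−Q_out)) = 39.3 × (1030/562.36)^(-4.6111) = 2.4126 g.

2.41 g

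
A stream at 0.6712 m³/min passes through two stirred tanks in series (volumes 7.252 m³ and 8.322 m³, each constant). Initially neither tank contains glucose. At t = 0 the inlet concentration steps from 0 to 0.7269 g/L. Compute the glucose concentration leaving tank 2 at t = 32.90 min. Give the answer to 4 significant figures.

0.5634 g/L

Each tank obeys Vᵢ dCᵢ/dt = Q(Cᵢ₋₁ − Cᵢ), so τᵢ = Vᵢ/Q.
τ₁ = 7.252/0.6712 = 10.8045 min; τ₂ = 8.322/0.6712 = 12.3987 min.
Tank 1: C₁ = C_in(1 − e^(−t/τ₁)). Tank 2 (τ₁ ≠ τ₂): C₂ = C_in[1 − (τ₁ e^(−t/τ₁) − τ₂ e^(−t/τ₂))/(τ₁ − τ₂)].
At t = 32.90: e^(−t/τ₁) = 0.0475954, e^(−t/τ₂) = 0.0704039.
C₂ = 0.7269·[1 − (10.8045·0.0475954 − 12.3987·0.0704039)/(-1.59416)] = 0.7269·0.775010 = 0.563355 g/L.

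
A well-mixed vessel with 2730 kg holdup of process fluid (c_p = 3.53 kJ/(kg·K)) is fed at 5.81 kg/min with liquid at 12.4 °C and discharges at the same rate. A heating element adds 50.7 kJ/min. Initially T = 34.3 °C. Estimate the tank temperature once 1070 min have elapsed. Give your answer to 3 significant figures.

M c_p dT/dt = ṁ c_p (T_in − T) + Q̇.
Rearrange: dT/dt = (T_ss − T)/τ with τ = M/ṁ = 469.88 min and T_ss = T_in + Q̇/(ṁ c_p) = 14.872 °C.
T approaches T_ss exponentially: T(t) = T_ss + (T₀ − T_ss) e^(−t/τ).
T(1070) = 14.872 + (19.428)·e^(−1070/469.88) = 14.872 + (19.428)·0.10257 = 16.865 °C.

16.9 °C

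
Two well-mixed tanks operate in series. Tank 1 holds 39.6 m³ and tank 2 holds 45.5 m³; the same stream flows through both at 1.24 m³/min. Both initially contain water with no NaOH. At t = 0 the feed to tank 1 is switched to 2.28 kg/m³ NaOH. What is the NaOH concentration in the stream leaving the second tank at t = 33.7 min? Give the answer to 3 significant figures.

0.589 kg/m³

Time constants: τᵢ = Vᵢ/Q for each well-mixed tank.
τ₁ = 39.6/1.24 = 31.935 min; τ₂ = 45.5/1.24 = 36.694 min.
Tank 1: C₁ = C_in(1 − e^(−t/τ₁)). Tank 2 (τ₁ ≠ τ₂): C₂ = C_in[1 − (τ₁ e^(−t/τ₁) − τ₂ e^(−t/τ₂))/(τ₁ − τ₂)].
At t = 33.7: e^(−t/τ₁) = 0.34810, e^(−t/τ₂) = 0.39915.
C₂ = 2.28·[1 − (31.935·0.34810 − 36.694·0.39915)/(-4.7581)] = 2.28·0.25824 = 0.58878 kg/m³.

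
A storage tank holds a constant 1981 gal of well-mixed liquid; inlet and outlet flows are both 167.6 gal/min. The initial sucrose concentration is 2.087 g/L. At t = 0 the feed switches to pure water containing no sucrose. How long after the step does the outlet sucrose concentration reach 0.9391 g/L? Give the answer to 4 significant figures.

Transient balance on the dissolved component: V dC/dt = Q(C_in − C), so τ = V/Q = 11.8198 min.
C(t) = C_in + (C₀ − C_in) e^(−t/τ). Set C = 0.9391 and solve for t:
e^(−t/τ) = (C − C_in)/(C₀ − C_in) = (0.9391 − 0)/(2.087 − 0) = 0.449976
t = −τ ln(…) = 11.8198 × 0.798561 = 9.43884 min.

9.439 min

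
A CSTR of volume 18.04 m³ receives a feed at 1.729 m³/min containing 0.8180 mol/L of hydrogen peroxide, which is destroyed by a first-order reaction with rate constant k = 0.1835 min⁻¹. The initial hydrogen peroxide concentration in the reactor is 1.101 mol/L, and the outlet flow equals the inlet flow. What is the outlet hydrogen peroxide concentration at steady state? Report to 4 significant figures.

0.2807 mol/L

Accumulation = in − out − consumed: V dC/dt = Q C_in − Q C − k V C.
At steady state: 0 = Q C_in − (Q + kV) C_ss, so C_ss = Q C_in/(Q + kV).
C_ss = 1.729·0.8180/(1.729 + 0.1835·18.04) = 1.41432/5.03934 = 0.280656 mol/L.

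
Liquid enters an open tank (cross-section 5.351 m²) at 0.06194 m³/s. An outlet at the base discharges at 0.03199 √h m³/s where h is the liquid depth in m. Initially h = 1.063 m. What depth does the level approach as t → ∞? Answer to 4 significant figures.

Mass balance (ρ constant): A dh/dt = Q_in − 0.03199 √h. At steady state dh/dt = 0:
Q_in = 0.03199 √h_ss ⇒ √h_ss = 0.06194/0.03199 = 1.93623.
h_ss = 1.93623² = 3.74899 m. (Since h₀ = 1.063 m < h_ss, the level will rise toward this value.)

3.749 m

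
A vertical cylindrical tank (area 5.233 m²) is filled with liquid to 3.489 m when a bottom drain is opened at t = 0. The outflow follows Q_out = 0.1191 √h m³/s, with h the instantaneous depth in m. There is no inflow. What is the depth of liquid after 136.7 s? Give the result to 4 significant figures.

0.09752 m

Accumulation of liquid (constant cross-section A): A dh/dt = −0.1191 √h.
∫ h^(−1/2) dh = −(0.1191/A) ∫ dt, giving 2√h = 2√h₀ − (0.1191/A) t.
√h = √3.489 − 0.1191·136.7/(2·5.233) = 1.86789 − 1.55561 = 0.312281.
h = 0.312281² = 0.0975193 m.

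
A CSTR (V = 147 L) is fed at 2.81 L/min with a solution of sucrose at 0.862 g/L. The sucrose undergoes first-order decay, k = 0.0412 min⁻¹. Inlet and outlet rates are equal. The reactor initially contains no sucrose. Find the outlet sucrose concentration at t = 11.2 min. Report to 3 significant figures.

0.134 g/L

Accumulation = in − out − consumed: V dC/dt = Q C_in − Q C − k V C.
dC/dt = (Q/V) C_in − (Q/V + k) C; effective rate a = Q/V + k = 0.019116 + 0.0412 = 0.060316 min⁻¹.
C_ss = Q C_in/(Q + kV) = 0.27319 g/L; C(t) = C_ss + (C₀ − C_ss) e^(−a t).
C(11.2) = 0.27319 + (-0.27319)·e^(−0.060316·11.2) = 0.27319 + (-0.27319)·0.50888 = 0.13417 g/L.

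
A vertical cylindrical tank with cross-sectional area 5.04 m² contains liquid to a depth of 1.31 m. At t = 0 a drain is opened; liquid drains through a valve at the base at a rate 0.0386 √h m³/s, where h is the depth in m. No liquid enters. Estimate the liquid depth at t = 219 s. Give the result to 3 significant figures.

0.0936 m

A dh/dt = −Q_out = −0.0386 √h.
This is separable: 2 d(√h)/dt = −0.0386/A, so √h = √h₀ − (0.0386/(2A)) t.
√h = √1.31 − 0.0386·219/(2·5.04) = 1.1446 − 0.83863 = 0.30592.
h = 0.30592² = 0.093588 m.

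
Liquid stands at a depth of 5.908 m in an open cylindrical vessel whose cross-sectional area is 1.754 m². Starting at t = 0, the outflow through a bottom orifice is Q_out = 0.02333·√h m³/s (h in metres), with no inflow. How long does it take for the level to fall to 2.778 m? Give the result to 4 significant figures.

A dh/dt = −Q_out = −0.02333 √h.
∫ h^(−1/2) dh = −(0.02333/A) ∫ dt, giving 2√h = 2√h₀ − (0.02333/A) t.
t = 2A(√h₀ − √h)/0.02333 = 2·1.754·(√5.908 − √2.778)/0.02333
  = 3.50800 × (2.43064 − 1.66673) / 0.02333 = 114.864 s.

114.9 s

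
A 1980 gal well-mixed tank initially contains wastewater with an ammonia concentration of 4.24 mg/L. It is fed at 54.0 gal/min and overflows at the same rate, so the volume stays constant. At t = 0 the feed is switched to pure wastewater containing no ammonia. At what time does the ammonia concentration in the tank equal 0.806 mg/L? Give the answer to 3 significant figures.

Accumulation = in − out for the solute gives V dC/dt = Q(C_in − C), so τ = V/Q = 36.667 min.
C(t) = C_in + (C₀ − C_in) e^(−t/τ). Set C = 0.806 and solve for t:
e^(−t/τ) = (C − C_in)/(C₀ − C_in) = (0.806 − 0)/(4.24 − 0) = 0.19009
t = −τ ln(…) = 36.667 × 1.6602 = 60.875 min.

60.9 min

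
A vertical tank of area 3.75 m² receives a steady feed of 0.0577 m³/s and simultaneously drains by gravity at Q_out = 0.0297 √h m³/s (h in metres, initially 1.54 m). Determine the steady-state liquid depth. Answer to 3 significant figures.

A dh/dt = Q_in − 0.0297 √h. Steady state requires inflow = outflow:
Q_in = 0.0297 √h_ss ⇒ √h_ss = 0.0577/0.0297 = 1.9428.
h_ss = 1.9428² = 3.7743 m. (Since h₀ = 1.54 m < h_ss, the level will rise toward this value.)

3.77 m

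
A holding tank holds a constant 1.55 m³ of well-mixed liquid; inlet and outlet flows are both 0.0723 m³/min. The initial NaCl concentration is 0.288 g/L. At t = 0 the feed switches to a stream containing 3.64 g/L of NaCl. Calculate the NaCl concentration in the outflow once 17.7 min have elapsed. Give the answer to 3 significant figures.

2.17 g/L

Transient balance on the dissolved component: V dC/dt = Q(C_in − C).
Rewrite as dC/dt + C/τ = C_in/τ, τ = V/Q = 21.438 min.
This is linear first-order; C(t) = C_in + (C₀ − C_in) e^(−t/τ).
C(17.7) = 3.64 + (0.288 − 3.64)·e^(−17.7/21.438) = 3.64 + (-3.3520)·0.43796 = 2.1719 g/L.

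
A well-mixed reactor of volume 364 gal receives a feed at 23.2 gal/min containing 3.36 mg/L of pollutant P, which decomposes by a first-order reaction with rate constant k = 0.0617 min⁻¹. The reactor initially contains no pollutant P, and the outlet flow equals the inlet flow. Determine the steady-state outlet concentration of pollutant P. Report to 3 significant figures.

Species balance: V dC/dt = Q C_in − Q C − k V C.
At steady state: 0 = Q C_in − (Q + kV) C_ss, so C_ss = Q C_in/(Q + kV).
C_ss = 23.2·3.36/(23.2 + 0.0617·364) = 77.952/45.659 = 1.7073 mg/L.

1.71 mg/L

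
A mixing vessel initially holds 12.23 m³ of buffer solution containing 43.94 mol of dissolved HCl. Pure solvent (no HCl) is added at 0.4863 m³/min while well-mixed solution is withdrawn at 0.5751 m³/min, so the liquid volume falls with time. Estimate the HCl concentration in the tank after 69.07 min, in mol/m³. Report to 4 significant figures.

0.07938 mol/m³

Total volume: dV/dt = Q_in − Q_out = -0.0888000 m³/min, so V(t) = 12.23 − 0.0888000 t and V(69.07) = 6.09658 m³.
Solute balance: dm/dt = 0 − Q_out C = −Q_out m/V(t).
dm/m = −Q_out dt/(V₀ − 0.0888000 t); integrating gives ln(m/m₀) = −(Q_out/(Q_in−Q_out)) ln(V/V₀).
m = m₀ (V₀/V)^(Q_out/(Q_in−Q_out)) = 43.94 × (12.23/6.09658)^(-6.47635) = 0.483950 mol.
C = m/V = 0.483950/6.09658 = 0.0793805 mol/m³.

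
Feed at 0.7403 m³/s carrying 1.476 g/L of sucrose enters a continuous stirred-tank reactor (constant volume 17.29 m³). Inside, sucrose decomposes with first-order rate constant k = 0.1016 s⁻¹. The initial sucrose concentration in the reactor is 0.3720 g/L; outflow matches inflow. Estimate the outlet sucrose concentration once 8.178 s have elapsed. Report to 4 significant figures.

0.4175 g/L

Species balance: V dC/dt = Q C_in − Q C − k V C.
This is linear with rate a = Q/V + k = 0.144417 s⁻¹.
C_ss = Q C_in/(Q + kV) = 0.437605 g/L; C(t) = C_ss + (C₀ − C_ss) e^(−a t).
C(8.178) = 0.437605 + (-0.0656045)·e^(−0.144417·8.178) = 0.437605 + (-0.0656045)·0.306960 = 0.417467 g/L.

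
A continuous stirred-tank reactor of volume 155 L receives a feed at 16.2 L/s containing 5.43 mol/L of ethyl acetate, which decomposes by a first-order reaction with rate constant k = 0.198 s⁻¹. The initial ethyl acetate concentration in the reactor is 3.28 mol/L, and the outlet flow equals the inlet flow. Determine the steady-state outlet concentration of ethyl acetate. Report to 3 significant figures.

V dC/dt = Q(C_in − C) − k V C.
Steady state (dC/dt = 0): C_ss = Q C_in/(Q + kV) = C_in/(1 + kV/Q).
C_ss = 16.2·5.43/(16.2 + 0.198·155) = 87.966/46.890 = 1.8760 mol/L.

1.88 mol/L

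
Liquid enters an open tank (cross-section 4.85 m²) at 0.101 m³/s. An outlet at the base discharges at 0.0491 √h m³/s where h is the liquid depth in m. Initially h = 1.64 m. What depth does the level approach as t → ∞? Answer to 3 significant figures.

4.23 m

Mass balance (ρ constant): A dh/dt = Q_in − 0.0491 √h. At steady state dh/dt = 0:
Q_in = 0.0491 √h_ss ⇒ √h_ss = 0.101/0.0491 = 2.0570.
h_ss = 2.0570² = 4.2314 m. (Since h₀ = 1.64 m < h_ss, the level will rise toward this value.)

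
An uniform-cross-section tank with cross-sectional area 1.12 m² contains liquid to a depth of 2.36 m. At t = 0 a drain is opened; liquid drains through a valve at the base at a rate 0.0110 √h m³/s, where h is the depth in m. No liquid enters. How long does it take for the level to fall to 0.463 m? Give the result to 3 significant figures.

174 s

With no inflow, A dh/dt = −0.0110 √h.
This is separable: 2 d(√h)/dt = −0.0110/A, so √h = √h₀ − (0.0110/(2A)) t.
t = 2A(√h₀ − √h)/0.0110 = 2·1.12·(√2.36 − √0.463)/0.0110
  = 2.2400 × (1.5362 − 0.68044) / 0.0110 = 174.27 s.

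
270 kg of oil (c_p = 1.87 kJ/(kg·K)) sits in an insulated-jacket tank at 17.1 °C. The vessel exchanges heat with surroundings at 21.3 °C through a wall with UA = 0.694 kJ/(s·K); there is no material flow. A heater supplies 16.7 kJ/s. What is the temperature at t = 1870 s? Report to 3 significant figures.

First-law balance (no shaft work): M c_p dT/dt = −UA(T − T_amb) + Q̇.
dT/dt = (T_ss − T)/τ with T_ss = T_amb + Q̇/UA = 21.3 + 16.7/0.694 = 45.363 °C, τ = M c_p/UA = 270·1.87/0.694 = 727.52 s.
Solution: T(t) = T_ss + (T₀ − T_ss) e^(−t/τ).
T(1870) = 45.363 + (-28.263)·0.076507 = 43.201 °C.

43.2 °C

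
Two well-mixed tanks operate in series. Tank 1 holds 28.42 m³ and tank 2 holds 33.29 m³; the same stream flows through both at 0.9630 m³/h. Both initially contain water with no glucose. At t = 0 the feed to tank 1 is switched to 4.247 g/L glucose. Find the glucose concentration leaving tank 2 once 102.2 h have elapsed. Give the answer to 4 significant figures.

3.514 g/L

Time constants: τᵢ = Vᵢ/Q for each well-mixed tank.
τ₁ = 28.42/0.9630 = 29.5119 h; τ₂ = 33.29/0.9630 = 34.5691 h.
Tank 1: C₁ = C_in(1 − e^(−t/τ₁)). Tank 2 (τ₁ ≠ τ₂): C₂ = C_in[1 − (τ₁ e^(−t/τ₁) − τ₂ e^(−t/τ₂))/(τ₁ − τ₂)].
At t = 102.2: e^(−t/τ₁) = 0.0313355, e^(−t/τ₂) = 0.0520057.
C₂ = 4.247·[1 − (29.5119·0.0313355 − 34.5691·0.0520057)/(-5.05711)] = 4.247·0.827368 = 3.51383 g/L.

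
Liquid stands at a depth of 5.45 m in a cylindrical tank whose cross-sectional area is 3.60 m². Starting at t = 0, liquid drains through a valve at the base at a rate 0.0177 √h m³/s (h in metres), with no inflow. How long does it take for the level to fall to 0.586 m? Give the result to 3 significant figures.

Mass balance (ρ constant): A dh/dt = −0.0177 √h.
This is separable: 2 d(√h)/dt = −0.0177/A, so √h = √h₀ − (0.0177/(2A)) t.
t = 2A(√h₀ − √h)/0.0177 = 2·3.60·(√5.45 − √0.586)/0.0177
  = 7.2000 × (2.3345 − 0.76551) / 0.0177 = 638.24 s.

638 s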